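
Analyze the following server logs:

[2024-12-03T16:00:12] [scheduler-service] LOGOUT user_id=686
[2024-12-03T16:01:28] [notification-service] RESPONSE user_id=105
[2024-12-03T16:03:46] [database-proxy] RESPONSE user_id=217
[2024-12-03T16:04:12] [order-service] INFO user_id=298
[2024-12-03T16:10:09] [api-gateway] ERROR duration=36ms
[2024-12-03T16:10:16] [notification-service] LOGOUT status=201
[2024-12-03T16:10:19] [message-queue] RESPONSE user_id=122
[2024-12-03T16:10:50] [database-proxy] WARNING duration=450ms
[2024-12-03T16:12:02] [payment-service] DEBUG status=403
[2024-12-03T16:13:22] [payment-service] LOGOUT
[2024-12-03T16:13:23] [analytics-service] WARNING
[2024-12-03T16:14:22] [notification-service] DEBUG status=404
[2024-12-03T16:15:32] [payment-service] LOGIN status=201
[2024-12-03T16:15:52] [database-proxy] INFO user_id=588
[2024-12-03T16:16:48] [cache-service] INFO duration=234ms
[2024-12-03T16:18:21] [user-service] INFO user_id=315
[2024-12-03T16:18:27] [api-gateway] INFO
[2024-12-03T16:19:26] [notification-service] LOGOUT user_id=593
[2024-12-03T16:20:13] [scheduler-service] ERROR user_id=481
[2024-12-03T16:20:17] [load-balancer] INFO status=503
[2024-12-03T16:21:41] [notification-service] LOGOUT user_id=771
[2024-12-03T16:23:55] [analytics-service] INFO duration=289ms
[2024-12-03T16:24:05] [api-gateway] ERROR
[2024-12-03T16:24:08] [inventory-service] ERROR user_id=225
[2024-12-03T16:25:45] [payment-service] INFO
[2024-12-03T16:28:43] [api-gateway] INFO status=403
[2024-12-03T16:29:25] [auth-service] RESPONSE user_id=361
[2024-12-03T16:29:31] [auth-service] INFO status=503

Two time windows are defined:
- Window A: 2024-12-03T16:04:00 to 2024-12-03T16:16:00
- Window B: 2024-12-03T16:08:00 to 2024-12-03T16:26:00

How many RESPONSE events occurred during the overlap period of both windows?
1

To find overlap events:

1. Window A: 2024-12-03T16:04:00 to 2024-12-03T16:16:00
2. Window B: 2024-12-03T16:08:00 to 2024-12-03T16:26:00
3. Overlap period: 2024-12-03T16:08:00 to 2024-12-03T16:16:00
4. Count RESPONSE events in overlap: 1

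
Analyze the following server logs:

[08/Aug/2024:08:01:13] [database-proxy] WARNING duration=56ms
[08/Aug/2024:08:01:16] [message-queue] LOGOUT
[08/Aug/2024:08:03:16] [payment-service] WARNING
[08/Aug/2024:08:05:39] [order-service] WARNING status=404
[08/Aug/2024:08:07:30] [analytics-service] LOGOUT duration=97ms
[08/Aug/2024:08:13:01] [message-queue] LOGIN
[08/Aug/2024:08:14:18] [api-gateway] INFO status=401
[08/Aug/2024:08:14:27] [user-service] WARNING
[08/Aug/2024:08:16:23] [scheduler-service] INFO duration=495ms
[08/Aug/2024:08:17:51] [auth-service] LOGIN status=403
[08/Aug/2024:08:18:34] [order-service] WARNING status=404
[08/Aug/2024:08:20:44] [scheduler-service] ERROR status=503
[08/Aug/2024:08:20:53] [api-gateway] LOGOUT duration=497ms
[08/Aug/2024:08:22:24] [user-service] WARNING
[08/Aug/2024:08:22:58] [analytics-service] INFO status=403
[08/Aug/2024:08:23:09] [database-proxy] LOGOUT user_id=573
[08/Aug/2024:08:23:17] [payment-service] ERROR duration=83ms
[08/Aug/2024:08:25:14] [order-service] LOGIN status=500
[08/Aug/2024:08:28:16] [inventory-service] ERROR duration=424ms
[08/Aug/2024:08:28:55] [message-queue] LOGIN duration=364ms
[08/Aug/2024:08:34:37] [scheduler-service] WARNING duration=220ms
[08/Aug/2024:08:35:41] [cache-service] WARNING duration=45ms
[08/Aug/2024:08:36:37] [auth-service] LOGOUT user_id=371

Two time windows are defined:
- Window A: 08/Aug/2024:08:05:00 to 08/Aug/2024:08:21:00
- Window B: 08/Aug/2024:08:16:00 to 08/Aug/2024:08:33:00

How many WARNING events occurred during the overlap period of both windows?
1

To find overlap events:

1. Window A: 08/Aug/2024:08:05:00 to 08/Aug/2024:08:21:00
2. Window B: 08/Aug/2024:08:16:00 to 08/Aug/2024:08:33:00
3. Overlap period: 08/Aug/2024:08:16:00 to 08/Aug/2024:08:21:00
4. Count WARNING events in overlap: 1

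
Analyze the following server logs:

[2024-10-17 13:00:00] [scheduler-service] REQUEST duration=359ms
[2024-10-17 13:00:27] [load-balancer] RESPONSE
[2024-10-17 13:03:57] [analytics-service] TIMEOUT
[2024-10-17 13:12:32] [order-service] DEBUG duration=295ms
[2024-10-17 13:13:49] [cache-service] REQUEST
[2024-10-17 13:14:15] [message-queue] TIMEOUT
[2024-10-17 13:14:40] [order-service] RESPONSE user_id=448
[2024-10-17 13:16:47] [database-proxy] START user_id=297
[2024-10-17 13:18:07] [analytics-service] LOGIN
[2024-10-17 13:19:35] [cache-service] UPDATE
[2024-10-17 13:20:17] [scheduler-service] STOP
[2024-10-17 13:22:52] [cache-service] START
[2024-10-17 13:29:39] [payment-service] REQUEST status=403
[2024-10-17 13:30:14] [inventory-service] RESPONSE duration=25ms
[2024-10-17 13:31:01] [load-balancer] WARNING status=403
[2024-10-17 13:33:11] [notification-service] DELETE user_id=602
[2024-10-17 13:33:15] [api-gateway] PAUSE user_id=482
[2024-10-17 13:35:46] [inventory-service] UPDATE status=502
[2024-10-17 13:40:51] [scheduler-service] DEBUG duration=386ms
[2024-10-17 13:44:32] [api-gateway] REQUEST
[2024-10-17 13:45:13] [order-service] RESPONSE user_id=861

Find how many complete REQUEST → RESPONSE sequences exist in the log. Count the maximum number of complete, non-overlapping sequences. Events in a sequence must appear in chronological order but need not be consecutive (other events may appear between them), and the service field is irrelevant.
4

To count sequences:

1. Look for pattern: REQUEST → RESPONSE
2. Greedily scan the log in chronological order, matching each sequence element in turn (ignoring service)
3. Each time the full pattern completes, increment the count and restart matching from the next event
4. Complete non-overlapping sequences found: 4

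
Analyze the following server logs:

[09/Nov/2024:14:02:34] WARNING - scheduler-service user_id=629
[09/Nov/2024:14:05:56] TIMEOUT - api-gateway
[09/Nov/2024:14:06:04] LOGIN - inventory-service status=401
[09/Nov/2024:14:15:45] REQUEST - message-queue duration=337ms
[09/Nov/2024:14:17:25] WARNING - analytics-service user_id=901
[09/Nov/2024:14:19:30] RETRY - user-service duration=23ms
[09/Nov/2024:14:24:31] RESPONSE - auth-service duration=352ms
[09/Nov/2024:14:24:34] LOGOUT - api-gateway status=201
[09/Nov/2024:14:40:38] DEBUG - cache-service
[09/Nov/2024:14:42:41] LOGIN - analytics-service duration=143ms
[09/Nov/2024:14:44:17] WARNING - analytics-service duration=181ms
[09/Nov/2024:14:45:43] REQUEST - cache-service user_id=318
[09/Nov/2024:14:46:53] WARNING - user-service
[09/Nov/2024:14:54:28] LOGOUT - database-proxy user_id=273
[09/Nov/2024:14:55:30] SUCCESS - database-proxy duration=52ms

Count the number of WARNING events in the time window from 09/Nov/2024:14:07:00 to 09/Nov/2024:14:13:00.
0

To count events in the time window:

1. Window boundaries: 09/Nov/2024:14:07:00 to 09/Nov/2024:14:13:00
2. Filter for WARNING events within this window
3. Count matching events: 0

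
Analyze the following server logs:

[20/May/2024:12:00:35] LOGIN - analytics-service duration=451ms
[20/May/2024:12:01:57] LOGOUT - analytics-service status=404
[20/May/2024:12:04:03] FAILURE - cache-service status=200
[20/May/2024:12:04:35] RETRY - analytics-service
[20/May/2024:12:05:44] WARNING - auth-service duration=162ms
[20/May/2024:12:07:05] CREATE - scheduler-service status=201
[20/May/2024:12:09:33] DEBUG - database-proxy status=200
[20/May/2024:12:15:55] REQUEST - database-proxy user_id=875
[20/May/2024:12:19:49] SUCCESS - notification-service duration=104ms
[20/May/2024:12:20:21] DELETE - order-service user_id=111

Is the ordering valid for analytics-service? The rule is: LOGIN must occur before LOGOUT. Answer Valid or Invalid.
Valid

To validate ordering:

1. Required order: LOGIN → LOGOUT
2. Rule: LOGIN must occur before LOGOUT
3. Check actual order of events for analytics-service
4. Result: Valid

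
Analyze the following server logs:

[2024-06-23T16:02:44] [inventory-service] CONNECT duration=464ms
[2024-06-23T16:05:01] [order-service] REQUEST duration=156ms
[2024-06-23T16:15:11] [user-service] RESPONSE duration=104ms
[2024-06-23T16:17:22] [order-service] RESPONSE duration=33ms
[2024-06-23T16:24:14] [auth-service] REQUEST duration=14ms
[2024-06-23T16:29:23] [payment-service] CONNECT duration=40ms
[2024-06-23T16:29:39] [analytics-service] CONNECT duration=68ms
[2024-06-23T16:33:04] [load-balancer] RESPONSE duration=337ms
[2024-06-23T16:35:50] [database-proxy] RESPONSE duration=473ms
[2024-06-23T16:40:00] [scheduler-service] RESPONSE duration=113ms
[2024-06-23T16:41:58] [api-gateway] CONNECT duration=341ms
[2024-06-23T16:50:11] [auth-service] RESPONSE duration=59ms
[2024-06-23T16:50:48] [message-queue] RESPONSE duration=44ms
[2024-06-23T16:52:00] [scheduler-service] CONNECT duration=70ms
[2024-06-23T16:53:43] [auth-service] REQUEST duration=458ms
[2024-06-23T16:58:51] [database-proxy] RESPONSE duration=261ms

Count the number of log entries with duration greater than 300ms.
5

To count timeouts:

1. Threshold: 300ms
2. Extract duration from each log entry
3. Count entries where duration > 300
4. Timeout count: 5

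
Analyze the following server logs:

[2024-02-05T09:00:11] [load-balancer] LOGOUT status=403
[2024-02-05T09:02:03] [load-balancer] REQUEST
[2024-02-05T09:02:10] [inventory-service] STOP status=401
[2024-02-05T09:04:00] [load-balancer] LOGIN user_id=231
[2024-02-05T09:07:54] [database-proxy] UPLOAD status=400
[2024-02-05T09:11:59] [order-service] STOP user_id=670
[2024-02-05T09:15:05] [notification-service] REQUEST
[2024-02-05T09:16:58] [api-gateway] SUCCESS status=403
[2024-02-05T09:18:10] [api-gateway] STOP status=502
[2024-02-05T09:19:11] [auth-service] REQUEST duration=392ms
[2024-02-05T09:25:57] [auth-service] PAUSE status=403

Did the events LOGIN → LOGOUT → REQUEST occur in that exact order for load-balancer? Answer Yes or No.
No

To verify sequence order:

1. Find all events in sequence LOGIN → LOGOUT → REQUEST for load-balancer
2. Extract their timestamps
3. Check if timestamps are in ascending order
4. Result: No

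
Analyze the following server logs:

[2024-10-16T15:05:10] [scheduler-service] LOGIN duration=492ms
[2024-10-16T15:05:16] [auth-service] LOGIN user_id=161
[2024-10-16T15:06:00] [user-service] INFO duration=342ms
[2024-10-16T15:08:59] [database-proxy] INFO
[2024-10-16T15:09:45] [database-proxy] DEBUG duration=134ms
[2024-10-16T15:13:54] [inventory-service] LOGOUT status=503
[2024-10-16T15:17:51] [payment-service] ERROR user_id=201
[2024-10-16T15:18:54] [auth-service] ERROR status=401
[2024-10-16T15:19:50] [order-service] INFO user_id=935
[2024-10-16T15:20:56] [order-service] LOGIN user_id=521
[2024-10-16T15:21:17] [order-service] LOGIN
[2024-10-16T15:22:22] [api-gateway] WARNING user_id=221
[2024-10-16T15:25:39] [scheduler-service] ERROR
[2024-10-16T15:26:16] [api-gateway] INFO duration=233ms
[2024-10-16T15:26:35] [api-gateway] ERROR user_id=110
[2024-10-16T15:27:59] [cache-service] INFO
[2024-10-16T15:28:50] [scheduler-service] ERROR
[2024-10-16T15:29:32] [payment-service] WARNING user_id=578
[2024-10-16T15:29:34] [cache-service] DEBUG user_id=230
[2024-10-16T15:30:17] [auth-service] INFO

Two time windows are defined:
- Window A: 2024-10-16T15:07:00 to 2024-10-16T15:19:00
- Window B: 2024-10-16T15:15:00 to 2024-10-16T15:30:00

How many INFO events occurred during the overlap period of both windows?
0

To find overlap events:

1. Window A: 2024-10-16T15:07:00 to 2024-10-16T15:19:00
2. Window B: 2024-10-16T15:15:00 to 2024-10-16T15:30:00
3. Overlap period: 2024-10-16T15:15:00 to 2024-10-16T15:19:00
4. Count INFO events in overlap: 0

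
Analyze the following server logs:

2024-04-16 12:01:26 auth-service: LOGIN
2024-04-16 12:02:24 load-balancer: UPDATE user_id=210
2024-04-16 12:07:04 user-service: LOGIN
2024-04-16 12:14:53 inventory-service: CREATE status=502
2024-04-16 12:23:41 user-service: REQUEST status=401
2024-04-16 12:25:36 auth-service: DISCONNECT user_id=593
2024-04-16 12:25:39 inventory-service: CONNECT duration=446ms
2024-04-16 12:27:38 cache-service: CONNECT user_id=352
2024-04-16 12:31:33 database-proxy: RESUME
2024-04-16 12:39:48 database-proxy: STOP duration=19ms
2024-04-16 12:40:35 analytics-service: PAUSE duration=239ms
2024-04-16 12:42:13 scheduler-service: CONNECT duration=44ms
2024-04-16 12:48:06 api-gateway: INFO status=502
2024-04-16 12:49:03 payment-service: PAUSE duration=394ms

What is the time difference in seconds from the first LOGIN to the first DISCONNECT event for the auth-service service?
1450

To find the time between events:

1. Locate the first LOGIN event for auth-service: 2024-04-16 12:01:26
2. Locate the first DISCONNECT event for auth-service: 2024-04-16 12:25:36
3. Calculate the difference: 2024-04-16 12:25:36 - 2024-04-16 12:01:26 = 1450 seconds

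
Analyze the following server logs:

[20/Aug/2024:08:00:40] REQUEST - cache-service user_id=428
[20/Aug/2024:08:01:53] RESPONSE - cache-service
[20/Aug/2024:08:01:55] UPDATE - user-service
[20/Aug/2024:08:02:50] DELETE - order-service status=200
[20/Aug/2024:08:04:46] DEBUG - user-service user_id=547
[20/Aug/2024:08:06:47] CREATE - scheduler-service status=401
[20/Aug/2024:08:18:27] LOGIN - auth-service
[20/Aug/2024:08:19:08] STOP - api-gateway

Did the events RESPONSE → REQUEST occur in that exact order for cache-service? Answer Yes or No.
No

To verify sequence order:

1. Find all events in sequence RESPONSE → REQUEST for cache-service
2. Extract their timestamps
3. Check if timestamps are in ascending order
4. Result: No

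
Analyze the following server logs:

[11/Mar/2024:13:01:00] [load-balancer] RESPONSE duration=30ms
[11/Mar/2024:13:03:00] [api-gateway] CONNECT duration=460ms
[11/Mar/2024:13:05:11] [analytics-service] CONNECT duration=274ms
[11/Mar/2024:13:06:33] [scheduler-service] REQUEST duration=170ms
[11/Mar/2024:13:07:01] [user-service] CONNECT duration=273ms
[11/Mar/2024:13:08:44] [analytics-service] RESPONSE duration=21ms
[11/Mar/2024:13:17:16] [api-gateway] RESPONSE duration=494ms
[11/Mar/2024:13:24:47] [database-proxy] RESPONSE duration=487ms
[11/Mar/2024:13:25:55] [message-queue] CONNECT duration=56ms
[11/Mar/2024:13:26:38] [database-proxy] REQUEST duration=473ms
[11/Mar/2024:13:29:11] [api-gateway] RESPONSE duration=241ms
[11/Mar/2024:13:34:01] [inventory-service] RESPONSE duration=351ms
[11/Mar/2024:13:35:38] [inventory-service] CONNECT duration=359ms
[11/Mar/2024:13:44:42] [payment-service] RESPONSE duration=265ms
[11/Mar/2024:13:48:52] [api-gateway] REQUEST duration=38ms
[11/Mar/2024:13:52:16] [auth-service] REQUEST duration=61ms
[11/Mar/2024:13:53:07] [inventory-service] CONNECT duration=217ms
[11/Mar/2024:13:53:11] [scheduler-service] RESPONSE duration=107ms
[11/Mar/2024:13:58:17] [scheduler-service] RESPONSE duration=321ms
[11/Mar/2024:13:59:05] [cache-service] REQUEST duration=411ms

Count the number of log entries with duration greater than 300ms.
8

To count timeouts:

1. Threshold: 300ms
2. Extract duration from each log entry
3. Count entries where duration > 300
4. Timeout count: 8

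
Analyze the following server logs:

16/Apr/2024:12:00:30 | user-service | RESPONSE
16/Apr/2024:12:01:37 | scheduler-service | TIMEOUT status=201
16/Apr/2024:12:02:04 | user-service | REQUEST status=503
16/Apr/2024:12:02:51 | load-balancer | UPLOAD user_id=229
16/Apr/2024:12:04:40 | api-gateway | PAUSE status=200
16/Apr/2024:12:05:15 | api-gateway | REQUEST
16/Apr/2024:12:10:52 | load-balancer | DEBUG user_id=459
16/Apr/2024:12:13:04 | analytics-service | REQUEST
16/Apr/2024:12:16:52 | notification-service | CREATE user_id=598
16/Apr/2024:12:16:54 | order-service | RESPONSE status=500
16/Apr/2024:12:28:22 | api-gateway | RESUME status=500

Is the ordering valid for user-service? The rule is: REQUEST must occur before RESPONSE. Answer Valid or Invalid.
Invalid

To validate ordering:

1. Required order: REQUEST → RESPONSE
2. Rule: REQUEST must occur before RESPONSE
3. Check actual order of events for user-service
4. Result: Invalid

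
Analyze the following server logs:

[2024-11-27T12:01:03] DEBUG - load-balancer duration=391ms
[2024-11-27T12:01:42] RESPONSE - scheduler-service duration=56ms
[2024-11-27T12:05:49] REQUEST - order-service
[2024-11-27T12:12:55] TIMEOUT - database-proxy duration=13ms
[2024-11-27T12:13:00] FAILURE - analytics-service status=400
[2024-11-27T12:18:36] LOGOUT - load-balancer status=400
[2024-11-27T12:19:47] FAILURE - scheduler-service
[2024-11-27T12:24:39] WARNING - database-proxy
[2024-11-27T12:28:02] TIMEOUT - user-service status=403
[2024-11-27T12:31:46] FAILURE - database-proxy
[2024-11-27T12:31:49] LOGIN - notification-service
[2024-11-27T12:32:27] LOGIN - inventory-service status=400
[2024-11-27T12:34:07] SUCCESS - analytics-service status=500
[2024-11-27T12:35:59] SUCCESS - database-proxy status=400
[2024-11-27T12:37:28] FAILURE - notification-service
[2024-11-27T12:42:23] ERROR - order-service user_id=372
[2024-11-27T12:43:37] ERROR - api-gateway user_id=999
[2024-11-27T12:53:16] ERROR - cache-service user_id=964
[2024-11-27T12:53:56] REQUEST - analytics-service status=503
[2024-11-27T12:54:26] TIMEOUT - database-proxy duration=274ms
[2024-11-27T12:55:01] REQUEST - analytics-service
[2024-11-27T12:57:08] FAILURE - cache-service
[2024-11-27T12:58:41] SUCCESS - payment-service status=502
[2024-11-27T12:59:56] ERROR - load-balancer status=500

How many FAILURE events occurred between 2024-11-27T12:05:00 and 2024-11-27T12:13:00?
1

To count events in the time window:

1. Window boundaries: 2024-11-27T12:05:00 to 2024-11-27T12:13:00
2. Filter for FAILURE events within this window
3. Count matching events: 1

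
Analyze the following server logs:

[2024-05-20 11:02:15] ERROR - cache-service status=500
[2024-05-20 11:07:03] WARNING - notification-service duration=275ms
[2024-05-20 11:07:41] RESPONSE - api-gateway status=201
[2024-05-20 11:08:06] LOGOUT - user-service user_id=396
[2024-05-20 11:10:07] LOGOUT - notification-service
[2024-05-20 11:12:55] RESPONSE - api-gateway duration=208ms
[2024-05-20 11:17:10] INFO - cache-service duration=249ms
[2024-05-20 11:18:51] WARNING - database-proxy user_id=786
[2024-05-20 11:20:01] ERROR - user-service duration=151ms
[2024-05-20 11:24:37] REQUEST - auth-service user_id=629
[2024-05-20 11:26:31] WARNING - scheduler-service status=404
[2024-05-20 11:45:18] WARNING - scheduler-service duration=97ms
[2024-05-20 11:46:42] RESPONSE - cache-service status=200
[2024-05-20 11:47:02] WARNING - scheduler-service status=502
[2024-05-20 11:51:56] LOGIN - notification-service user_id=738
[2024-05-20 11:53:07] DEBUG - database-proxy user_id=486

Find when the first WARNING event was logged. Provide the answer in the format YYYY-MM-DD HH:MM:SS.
2024-05-20 11:07:03

To find the first event:

1. Filter for all WARNING events
2. Sort by timestamp
3. Select the first one
4. Timestamp: 2024-05-20 11:07:03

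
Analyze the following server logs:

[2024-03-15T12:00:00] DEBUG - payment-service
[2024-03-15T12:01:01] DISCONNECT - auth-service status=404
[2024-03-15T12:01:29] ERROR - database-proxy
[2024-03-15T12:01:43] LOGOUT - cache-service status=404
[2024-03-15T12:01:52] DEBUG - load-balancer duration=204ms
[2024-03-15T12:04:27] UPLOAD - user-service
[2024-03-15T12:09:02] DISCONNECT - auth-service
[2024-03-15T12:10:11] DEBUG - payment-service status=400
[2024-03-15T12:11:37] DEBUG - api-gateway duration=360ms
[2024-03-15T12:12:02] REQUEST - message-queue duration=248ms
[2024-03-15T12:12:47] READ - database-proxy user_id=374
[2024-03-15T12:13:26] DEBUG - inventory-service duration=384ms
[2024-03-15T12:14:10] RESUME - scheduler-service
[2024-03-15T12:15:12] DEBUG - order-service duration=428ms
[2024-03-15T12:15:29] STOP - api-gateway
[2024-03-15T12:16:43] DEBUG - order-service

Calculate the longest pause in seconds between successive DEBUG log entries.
499

To find the longest gap:

1. Extract all DEBUG events in chronological order
2. Calculate time differences between consecutive events
3. Find the maximum difference
4. Longest gap: 499 seconds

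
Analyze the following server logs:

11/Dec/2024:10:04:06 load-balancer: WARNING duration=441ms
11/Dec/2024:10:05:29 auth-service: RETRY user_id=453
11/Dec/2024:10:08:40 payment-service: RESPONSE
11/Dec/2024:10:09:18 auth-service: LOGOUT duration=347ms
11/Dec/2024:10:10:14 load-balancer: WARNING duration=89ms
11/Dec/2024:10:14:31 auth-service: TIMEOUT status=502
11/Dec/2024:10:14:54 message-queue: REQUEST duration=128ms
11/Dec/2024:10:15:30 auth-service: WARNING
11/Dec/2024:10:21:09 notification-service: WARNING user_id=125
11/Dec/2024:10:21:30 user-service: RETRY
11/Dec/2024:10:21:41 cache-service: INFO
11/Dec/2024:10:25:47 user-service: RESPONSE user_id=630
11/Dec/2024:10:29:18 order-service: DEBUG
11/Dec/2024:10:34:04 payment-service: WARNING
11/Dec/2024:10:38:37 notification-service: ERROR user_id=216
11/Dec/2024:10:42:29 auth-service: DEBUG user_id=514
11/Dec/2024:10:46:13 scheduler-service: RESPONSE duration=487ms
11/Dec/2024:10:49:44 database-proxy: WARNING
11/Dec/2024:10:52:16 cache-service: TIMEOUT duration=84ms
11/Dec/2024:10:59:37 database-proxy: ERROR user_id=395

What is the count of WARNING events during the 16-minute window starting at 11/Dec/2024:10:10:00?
3

To count events in the time window:

1. Window boundaries: 11/Dec/2024:10:10:00 to 11/Dec/2024:10:26:00
2. Filter for WARNING events within this window
3. Count matching events: 3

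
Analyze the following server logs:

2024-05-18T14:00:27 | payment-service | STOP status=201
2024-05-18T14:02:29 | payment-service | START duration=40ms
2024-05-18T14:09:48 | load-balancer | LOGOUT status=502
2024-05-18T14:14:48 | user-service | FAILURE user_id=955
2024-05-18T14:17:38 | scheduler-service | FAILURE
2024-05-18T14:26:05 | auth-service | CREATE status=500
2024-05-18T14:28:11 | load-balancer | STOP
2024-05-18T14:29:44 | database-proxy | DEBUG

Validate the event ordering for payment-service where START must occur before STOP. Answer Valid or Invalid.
Invalid

To validate ordering:

1. Required order: START → STOP
2. Rule: START must occur before STOP
3. Check actual order of events for payment-service
4. Result: Invalid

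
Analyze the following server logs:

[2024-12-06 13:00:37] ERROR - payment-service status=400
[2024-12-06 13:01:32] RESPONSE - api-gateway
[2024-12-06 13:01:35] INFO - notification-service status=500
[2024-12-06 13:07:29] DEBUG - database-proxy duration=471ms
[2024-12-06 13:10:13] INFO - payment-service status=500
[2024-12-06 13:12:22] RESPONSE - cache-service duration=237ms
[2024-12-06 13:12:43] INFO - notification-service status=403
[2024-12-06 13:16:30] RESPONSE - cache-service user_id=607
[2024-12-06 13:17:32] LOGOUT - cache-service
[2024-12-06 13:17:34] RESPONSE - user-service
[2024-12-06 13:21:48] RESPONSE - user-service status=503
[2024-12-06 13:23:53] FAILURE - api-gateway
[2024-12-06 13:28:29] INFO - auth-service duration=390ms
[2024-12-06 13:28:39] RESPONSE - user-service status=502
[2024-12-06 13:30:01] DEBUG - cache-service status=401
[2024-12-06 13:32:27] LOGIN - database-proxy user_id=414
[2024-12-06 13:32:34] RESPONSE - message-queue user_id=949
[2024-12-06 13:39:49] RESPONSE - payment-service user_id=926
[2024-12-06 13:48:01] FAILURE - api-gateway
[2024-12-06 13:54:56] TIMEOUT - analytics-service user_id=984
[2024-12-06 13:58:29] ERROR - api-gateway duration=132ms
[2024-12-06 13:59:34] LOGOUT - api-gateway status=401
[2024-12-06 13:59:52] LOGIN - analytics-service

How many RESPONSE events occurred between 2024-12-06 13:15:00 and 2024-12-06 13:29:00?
4

To count events in the time window:

1. Window boundaries: 2024-12-06 13:15:00 to 2024-12-06 13:29:00
2. Filter for RESPONSE events within this window
3. Count matching events: 4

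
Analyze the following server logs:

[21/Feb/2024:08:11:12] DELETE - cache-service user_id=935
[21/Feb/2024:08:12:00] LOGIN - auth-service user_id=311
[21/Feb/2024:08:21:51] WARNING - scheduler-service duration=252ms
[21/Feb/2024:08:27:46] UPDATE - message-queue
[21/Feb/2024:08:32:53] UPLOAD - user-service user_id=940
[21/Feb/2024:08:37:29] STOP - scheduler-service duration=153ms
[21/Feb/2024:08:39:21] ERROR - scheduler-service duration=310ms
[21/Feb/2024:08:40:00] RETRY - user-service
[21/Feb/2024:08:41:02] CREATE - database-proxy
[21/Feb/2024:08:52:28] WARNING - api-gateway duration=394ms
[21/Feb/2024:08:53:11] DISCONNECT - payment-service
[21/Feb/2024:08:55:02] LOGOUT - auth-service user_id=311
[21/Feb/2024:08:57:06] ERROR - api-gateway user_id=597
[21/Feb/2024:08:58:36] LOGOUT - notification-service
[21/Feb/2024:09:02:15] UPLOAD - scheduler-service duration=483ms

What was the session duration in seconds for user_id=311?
2582

To calculate session duration:

1. Find LOGIN event for user_id=311: 21/Feb/2024:08:12:00
2. Find LOGOUT event for user_id=311: 21/Feb/2024:08:55:02
3. Session duration: 21/Feb/2024:08:55:02 - 21/Feb/2024:08:12:00 = 2582 seconds (43 minutes)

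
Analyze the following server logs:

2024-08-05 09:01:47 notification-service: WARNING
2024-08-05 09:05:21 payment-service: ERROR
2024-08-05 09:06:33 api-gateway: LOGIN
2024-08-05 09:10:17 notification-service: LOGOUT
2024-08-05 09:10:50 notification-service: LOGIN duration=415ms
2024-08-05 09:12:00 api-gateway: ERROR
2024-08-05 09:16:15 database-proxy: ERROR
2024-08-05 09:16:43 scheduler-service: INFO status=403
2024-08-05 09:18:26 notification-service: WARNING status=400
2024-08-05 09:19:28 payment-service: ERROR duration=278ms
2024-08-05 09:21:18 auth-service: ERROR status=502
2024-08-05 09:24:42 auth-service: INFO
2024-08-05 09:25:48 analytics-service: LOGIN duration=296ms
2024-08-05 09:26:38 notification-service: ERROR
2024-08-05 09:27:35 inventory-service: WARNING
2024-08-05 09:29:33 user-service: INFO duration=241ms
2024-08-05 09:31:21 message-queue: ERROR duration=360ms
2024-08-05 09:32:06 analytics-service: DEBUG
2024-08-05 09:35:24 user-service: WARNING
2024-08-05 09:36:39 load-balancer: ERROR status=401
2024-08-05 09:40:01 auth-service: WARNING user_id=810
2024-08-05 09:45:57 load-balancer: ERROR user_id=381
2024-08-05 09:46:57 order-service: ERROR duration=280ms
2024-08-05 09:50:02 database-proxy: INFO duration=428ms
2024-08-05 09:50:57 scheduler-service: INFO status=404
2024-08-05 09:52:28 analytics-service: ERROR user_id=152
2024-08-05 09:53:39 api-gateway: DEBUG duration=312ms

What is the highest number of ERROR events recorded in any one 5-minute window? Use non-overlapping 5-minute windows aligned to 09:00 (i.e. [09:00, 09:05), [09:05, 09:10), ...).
2

To find the burst window:

1. Divide the log period into non-overlapping 5-minute windows starting at 09:00
2. Count ERROR events in each window
3. Find the window with maximum count
4. Maximum events in a window: 2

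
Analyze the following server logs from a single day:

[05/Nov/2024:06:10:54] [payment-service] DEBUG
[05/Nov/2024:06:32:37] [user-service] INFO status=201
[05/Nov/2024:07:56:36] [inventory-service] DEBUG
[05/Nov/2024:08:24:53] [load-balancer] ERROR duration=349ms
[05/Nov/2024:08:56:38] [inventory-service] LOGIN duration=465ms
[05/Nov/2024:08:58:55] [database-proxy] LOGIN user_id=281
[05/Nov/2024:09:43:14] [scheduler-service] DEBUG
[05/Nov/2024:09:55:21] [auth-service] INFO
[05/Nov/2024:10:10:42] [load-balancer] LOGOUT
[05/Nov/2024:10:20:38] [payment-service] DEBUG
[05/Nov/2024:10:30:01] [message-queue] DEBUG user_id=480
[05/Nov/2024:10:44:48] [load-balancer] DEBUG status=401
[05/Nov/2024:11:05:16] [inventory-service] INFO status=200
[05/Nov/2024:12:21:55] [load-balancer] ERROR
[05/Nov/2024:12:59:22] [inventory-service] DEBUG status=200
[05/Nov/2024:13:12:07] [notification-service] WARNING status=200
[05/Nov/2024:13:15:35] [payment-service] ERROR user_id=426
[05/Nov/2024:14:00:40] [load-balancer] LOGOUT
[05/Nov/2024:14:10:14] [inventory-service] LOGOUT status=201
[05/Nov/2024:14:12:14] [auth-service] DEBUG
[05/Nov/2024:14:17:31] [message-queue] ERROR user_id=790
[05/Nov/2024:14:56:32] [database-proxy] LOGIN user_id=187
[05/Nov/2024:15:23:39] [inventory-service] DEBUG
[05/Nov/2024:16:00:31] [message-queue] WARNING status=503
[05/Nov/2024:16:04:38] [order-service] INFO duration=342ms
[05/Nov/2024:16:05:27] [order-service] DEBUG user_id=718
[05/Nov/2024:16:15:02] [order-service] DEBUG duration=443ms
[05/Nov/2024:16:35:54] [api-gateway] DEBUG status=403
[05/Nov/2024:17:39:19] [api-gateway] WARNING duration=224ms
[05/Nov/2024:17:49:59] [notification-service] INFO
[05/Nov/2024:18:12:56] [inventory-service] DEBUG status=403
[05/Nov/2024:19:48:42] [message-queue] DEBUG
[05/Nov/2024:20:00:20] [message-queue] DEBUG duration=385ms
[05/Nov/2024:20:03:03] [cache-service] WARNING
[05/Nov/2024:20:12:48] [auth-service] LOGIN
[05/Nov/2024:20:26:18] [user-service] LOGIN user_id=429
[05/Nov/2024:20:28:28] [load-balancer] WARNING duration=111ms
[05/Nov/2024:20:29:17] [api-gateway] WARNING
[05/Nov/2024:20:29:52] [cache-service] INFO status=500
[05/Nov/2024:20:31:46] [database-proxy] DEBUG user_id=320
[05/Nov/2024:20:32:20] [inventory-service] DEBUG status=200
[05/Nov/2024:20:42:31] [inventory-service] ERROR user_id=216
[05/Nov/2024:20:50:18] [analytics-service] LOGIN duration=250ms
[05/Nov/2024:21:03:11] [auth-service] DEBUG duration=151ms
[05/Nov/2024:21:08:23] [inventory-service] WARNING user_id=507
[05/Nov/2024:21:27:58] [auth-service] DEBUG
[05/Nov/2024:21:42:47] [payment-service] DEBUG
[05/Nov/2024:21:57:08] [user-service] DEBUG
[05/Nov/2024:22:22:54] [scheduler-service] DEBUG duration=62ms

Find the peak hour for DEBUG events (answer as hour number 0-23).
21

To find the peak hour:

1. Group all DEBUG events by hour
2. Count events in each hour
3. Find hour with maximum count
4. Peak hour: 21 (with 4 events)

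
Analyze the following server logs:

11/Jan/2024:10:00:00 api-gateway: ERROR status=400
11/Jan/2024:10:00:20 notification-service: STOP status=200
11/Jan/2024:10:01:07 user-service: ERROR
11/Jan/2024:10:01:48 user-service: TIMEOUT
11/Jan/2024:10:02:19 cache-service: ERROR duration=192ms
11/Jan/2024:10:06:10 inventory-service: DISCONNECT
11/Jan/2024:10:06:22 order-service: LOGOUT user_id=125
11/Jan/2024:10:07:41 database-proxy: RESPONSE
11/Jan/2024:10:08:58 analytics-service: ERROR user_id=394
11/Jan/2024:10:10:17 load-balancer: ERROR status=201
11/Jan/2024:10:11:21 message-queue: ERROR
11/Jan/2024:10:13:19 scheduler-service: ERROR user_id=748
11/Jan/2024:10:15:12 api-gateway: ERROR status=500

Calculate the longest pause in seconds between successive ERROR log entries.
399

To find the longest gap:

1. Extract all ERROR events in chronological order
2. Calculate time differences between consecutive events
3. Find the maximum difference
4. Longest gap: 399 seconds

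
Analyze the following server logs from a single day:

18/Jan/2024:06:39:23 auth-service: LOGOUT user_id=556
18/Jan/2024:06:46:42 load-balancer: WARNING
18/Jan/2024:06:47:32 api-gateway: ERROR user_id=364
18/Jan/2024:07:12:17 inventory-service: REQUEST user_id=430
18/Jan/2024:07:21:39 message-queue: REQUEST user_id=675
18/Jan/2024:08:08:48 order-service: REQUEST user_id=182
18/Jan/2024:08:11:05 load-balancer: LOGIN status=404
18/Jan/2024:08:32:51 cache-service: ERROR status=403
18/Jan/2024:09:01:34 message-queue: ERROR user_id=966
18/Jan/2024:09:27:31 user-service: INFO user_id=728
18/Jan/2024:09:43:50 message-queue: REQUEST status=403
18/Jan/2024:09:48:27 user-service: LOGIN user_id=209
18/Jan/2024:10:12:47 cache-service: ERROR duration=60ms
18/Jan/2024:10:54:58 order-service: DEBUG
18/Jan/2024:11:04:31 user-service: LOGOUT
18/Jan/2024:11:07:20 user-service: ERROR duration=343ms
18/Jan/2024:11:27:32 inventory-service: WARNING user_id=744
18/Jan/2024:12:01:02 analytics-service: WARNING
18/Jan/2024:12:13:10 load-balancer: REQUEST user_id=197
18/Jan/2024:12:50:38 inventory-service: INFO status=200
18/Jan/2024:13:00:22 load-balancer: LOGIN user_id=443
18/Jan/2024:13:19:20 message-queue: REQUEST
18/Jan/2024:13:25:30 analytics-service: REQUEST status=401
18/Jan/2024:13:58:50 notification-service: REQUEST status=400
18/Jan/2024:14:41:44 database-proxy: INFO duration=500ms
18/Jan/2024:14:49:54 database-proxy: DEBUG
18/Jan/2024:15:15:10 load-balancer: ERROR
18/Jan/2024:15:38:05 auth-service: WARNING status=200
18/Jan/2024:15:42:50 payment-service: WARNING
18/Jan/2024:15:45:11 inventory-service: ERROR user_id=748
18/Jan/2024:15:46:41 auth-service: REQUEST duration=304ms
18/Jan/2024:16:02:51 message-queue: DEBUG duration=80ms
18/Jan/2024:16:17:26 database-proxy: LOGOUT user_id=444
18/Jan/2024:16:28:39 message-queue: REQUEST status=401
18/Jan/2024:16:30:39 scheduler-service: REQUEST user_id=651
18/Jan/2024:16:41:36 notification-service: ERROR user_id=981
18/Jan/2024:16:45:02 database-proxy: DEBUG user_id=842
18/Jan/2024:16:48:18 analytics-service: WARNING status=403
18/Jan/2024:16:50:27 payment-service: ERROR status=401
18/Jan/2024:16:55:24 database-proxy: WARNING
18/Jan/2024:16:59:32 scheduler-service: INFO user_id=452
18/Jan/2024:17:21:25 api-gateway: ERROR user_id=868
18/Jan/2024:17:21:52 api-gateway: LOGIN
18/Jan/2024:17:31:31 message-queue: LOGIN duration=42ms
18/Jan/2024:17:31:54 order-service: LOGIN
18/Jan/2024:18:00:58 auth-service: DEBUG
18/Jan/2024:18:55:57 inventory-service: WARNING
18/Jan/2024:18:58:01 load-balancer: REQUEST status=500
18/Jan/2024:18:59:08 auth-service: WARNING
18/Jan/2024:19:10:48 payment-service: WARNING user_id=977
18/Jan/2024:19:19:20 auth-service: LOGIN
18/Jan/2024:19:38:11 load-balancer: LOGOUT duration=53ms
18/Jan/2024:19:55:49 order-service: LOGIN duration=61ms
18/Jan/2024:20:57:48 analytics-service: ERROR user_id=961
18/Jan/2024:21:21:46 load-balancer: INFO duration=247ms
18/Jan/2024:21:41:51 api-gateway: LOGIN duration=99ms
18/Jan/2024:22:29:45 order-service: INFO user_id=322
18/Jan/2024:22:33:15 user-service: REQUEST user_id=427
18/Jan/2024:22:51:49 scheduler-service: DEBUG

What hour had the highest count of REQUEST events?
13

To find the peak hour:

1. Group all REQUEST events by hour
2. Count events in each hour
3. Find hour with maximum count
4. Peak hour: 13 (with 3 events)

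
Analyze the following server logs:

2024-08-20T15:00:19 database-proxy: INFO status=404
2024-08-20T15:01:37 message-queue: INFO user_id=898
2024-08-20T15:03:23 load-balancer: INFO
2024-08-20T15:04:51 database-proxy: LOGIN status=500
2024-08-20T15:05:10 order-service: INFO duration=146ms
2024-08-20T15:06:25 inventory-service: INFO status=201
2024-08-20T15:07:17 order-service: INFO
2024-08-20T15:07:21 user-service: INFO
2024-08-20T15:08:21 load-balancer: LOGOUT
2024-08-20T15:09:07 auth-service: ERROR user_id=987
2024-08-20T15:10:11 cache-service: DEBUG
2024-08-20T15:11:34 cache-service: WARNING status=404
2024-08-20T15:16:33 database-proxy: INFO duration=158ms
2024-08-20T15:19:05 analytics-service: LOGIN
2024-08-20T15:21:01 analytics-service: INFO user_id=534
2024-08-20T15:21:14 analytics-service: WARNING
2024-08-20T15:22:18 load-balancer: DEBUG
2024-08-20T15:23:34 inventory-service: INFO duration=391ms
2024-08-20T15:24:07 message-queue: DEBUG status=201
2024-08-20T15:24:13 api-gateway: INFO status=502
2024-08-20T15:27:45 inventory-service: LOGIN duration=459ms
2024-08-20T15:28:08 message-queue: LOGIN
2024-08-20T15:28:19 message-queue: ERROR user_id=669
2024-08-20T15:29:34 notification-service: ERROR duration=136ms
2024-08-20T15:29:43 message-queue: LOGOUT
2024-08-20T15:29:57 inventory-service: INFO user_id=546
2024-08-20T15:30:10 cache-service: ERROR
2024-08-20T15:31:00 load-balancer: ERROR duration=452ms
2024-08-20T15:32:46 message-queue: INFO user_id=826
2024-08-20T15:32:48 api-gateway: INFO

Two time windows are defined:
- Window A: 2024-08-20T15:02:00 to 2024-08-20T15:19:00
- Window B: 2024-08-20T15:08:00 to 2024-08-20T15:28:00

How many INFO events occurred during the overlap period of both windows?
1

To find overlap events:

1. Window A: 2024-08-20T15:02:00 to 2024-08-20T15:19:00
2. Window B: 2024-08-20T15:08:00 to 2024-08-20T15:28:00
3. Overlap period: 2024-08-20T15:08:00 to 2024-08-20T15:19:00
4. Count INFO events in overlap: 1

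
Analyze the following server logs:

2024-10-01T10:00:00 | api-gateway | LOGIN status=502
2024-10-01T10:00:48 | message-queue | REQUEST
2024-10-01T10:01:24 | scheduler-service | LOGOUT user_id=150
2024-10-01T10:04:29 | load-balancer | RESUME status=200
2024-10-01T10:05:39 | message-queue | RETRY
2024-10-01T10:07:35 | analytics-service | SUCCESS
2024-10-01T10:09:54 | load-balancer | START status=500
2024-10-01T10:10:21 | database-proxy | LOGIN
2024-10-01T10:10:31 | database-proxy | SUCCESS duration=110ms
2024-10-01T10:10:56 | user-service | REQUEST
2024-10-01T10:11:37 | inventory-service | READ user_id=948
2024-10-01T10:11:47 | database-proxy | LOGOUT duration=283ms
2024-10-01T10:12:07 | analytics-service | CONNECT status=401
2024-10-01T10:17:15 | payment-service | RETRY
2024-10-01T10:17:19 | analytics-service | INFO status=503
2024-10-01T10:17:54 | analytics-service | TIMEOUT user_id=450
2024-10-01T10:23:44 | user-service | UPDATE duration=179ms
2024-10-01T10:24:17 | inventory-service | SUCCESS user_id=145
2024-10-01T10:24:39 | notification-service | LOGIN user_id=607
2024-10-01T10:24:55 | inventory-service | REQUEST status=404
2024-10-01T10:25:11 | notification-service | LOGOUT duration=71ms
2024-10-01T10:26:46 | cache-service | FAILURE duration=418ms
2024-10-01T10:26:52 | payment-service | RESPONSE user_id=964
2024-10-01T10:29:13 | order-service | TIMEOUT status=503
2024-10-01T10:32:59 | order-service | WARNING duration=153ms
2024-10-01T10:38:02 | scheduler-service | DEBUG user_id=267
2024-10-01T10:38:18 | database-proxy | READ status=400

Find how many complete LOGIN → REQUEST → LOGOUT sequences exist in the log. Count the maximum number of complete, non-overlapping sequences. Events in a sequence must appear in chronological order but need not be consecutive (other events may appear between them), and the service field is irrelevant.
3

To count sequences:

1. Look for pattern: LOGIN → REQUEST → LOGOUT
2. Greedily scan the log in chronological order, matching each sequence element in turn (ignoring service)
3. Each time the full pattern completes, increment the count and restart matching from the next event
4. Complete non-overlapping sequences found: 3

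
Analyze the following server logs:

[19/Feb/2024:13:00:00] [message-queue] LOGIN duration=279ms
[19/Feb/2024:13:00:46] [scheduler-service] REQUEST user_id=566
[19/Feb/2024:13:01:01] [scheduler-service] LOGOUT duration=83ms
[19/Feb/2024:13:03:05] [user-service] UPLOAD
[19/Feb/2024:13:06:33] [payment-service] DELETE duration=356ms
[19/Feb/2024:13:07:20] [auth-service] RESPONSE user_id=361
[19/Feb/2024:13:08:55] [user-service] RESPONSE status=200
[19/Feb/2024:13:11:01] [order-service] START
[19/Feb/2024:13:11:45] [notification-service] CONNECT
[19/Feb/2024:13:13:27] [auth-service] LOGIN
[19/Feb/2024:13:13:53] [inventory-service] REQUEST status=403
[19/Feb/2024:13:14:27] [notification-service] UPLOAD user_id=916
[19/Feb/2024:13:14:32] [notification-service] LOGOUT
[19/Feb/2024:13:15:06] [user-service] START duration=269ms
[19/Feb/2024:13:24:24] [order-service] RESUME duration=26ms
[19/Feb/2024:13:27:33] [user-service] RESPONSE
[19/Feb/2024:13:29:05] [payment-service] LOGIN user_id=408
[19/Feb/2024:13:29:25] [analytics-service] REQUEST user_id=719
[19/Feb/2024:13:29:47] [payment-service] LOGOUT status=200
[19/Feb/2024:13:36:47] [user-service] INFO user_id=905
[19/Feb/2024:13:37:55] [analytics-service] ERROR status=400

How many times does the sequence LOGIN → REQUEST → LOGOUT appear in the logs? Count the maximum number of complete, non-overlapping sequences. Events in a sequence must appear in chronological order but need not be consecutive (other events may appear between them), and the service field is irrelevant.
3

To count sequences:

1. Look for pattern: LOGIN → REQUEST → LOGOUT
2. Greedily scan the log in chronological order, matching each sequence element in turn (ignoring service)
3. Each time the full pattern completes, increment the count and restart matching from the next event
4. Complete non-overlapping sequences found: 3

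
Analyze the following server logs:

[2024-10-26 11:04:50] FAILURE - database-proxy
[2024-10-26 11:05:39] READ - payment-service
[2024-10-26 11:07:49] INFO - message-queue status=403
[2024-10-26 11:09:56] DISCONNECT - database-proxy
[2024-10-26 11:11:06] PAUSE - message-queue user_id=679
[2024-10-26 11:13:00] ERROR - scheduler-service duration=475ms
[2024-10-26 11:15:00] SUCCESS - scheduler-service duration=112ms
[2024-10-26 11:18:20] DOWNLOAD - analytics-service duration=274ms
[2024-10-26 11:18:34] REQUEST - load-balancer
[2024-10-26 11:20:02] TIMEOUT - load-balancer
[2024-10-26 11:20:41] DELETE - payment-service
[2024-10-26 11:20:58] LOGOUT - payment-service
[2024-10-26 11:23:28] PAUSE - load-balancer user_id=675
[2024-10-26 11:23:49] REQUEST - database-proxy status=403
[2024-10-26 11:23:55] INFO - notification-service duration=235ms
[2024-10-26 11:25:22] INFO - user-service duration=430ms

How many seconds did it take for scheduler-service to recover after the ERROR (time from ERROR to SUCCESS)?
120

To calculate recovery time:

1. Find ERROR event for scheduler-service: 2024-10-26 11:13:00
2. Find next SUCCESS event for scheduler-service: 2024-10-26 11:15:00
3. Recovery time: 2024-10-26 11:15:00 - 2024-10-26 11:13:00 = 120 seconds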